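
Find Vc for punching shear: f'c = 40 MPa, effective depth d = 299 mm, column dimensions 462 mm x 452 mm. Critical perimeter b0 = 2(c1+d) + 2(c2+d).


b0 = 2*(462 + 299) + 2*(452 + 299) = 3024 mm
Vc = 0.33 * sqrt(40) * 3024 * 299 / 1000
= 1887.11 kN

1887.11


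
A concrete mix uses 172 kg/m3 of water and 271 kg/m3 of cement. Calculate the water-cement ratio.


w/c = water / cement
w/c = 172 / 271 = 0.635

0.635


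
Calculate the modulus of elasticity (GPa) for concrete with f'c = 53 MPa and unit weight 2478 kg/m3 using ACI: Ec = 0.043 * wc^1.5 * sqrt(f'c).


Ec = 0.043 * 2478^1.5 * sqrt(53) / 1000
= 38.62 GPa

38.62


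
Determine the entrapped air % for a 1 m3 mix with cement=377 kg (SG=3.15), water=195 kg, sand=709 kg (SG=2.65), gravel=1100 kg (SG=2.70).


Vol cement = 377 / (3.15 * 1000) = 0.119683 m3
Vol water = 195 / 1000 = 0.195 m3
Vol sand = 709 / (2.65 * 1000) = 0.267547 m3
Vol gravel = 1100 / (2.70 * 1000) = 0.407407 m3
Total solid + water volume = 0.989637 m3
Air = (1 - 0.989637) * 100 = 1.04%

1.04


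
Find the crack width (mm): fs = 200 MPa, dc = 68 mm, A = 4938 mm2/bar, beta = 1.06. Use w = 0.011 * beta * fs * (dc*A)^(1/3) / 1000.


w = 0.011 * beta * fs * (dc * A)^(1/3) / 1000
= 0.011 * 1.06 * 200 * (68 * 4938)^(1/3) / 1000
= 0.162 mm

0.162


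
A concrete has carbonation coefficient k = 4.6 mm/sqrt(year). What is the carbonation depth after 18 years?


depth = k * sqrt(t)
= 4.6 * sqrt(18)
= 19.52 mm

19.52


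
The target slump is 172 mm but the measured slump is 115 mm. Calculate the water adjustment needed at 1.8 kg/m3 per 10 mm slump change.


Difference = 172 - 115 = 57 mm
Water adjustment = 57 * 1.8 / 10 = 10.3 kg/m3

10.3


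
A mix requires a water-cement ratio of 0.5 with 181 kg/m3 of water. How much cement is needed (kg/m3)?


Cement = water / (w/c)
= 181 / 0.5
= 362.0 kg/m3

362.0


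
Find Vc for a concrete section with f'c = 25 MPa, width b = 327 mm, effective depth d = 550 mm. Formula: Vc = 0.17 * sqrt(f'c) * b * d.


Vc = 0.17 * sqrt(25) * 327 * 550 / 1000
= 152.87 kN

152.87


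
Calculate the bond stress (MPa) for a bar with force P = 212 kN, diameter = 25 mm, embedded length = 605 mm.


u = P / (pi * db * ld)
= 212 * 1000 / (pi * 25 * 605)
= 4.462 MPa

4.462


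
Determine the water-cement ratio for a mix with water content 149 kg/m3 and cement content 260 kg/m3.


w/c = water / cement
w/c = 149 / 260 = 0.573

0.573


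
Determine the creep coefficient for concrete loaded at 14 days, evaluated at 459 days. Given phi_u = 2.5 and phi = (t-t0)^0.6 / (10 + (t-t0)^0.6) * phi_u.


dt = 459 - 14 = 445
phi = 445^0.6 / (10 + 445^0.6) * 2.5
= 1.988

1.988


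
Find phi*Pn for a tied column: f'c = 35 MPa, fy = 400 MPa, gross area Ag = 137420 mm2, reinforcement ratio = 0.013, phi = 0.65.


Ast = rho * Ag = 0.013 * 137420 = 1786.46 mm2
phi*Pn = 0.65 * 0.80 * (0.85 * 35 * (137420 - 1786.46) + 400 * 1786.46) / 1000
= 2469.83 kN

2469.83


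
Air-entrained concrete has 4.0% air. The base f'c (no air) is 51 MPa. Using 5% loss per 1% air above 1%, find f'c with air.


Strength loss = (4.0 - 1) * 5 = 15.0%
f'c = 51 * (1 - 15.0/100)
= 43.35 MPa

43.35


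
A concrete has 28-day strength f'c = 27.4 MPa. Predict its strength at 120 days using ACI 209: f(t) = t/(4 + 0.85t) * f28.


f(120) = 120 / (4 + 0.85 * 120) * 27.4
= 120 / 106.0 * 27.4
= 31.02 MPa

31.02


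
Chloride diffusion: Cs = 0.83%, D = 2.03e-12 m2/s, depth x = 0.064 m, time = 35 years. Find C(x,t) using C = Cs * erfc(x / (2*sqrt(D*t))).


t_seconds = 35 * 365.25 * 24 * 3600 = 1104516000.0 s
arg = 0.064 / (2 * sqrt(2.03e-12 * 1104516000.0))
= 0.6758
erfc(0.6758) = 0.3392
C = 0.83 * 0.3392 = 0.2815%

0.2815


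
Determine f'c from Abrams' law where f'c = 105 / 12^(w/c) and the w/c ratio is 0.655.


f'c = 105 / 12^0.655
= 105 / 5.092
= 20.62 MPa

20.62


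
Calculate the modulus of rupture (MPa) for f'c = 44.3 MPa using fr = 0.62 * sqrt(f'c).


fr = 0.62 * sqrt(44.3)
= 4.127 MPa

4.127


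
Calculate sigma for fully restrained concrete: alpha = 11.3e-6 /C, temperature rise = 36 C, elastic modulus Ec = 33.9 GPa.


sigma = alpha * dT * Ec
= 11.3e-6 * 36 * 33.9 * 1000
= 13.791 MPa

13.791


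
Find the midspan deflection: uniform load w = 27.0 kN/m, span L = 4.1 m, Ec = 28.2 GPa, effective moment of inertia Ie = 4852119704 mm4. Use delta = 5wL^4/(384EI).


Convert: L = 4.1 m = 4100 mm, Ec = 28.2 GPa = 28200 MPa
delta = 5 * 27.0 * 4100^4 / (384 * 28200 * 4852119704)
= 0.73 mm

0.73


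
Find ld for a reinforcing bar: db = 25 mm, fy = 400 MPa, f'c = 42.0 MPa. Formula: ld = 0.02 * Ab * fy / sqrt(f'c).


Ab = pi * 25^2 / 4 = 490.874 mm2
ld = 0.02 * 490.874 * 400 / sqrt(42.0)
= 605.9 mm

605.9


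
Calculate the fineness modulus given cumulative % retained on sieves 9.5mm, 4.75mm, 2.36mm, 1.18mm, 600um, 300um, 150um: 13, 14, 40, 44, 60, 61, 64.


FM = sum(cumulative % retained) / 100
= 296 / 100
= 2.96

2.96


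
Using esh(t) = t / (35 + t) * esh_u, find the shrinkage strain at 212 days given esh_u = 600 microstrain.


esh(212) = 212 / (35 + 212) * 600
= 212 / 247 * 600
= 515.0 microstrain

515.0


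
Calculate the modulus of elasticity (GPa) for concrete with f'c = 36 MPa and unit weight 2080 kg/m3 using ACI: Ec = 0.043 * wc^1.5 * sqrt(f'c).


Ec = 0.043 * 2080^1.5 * sqrt(36) / 1000
= 24.47 GPa

24.47


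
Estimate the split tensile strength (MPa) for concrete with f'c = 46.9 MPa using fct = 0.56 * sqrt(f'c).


fct = 0.56 * sqrt(46.9)
= 0.56 * 6.848
= 3.835 MPa

3.835


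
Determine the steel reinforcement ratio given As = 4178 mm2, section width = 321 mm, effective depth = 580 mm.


rho = As / (b * d)
= 4178 / (321 * 580)
= 0.0224

0.0224


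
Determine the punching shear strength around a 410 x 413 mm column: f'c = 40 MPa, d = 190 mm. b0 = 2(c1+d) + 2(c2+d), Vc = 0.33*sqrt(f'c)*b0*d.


b0 = 2*(410 + 190) + 2*(413 + 190) = 2406 mm
Vc = 0.33 * sqrt(40) * 2406 * 190 / 1000
= 954.1 kN

954.1


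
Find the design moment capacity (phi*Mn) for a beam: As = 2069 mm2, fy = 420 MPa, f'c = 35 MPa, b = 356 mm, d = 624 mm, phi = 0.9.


a = As * fy / (0.85 * f'c * b)
= 2069 * 420 / (0.85 * 35 * 356)
= 82.0489 mm
Mn = As * fy * (d - a/2) / 10^6
= 506.5941 kN-m
phi*Mn = 0.9 * 506.5941 = 455.93 kN-m

455.93


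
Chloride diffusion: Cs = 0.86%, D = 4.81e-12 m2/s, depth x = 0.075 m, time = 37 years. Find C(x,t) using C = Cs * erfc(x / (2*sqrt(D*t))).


t_seconds = 37 * 365.25 * 24 * 3600 = 1167631200.0 s
arg = 0.075 / (2 * sqrt(4.81e-12 * 1167631200.0))
= 0.5004
erfc(0.5004) = 0.4792
C = 0.86 * 0.4792 = 0.4121%

0.4121


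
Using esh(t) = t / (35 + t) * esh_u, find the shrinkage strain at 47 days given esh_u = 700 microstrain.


esh(47) = 47 / (35 + 47) * 700
= 47 / 82 * 700
= 401.2 microstrain

401.2


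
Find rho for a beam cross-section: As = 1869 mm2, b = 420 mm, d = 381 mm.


rho = As / (b * d)
= 1869 / (420 * 381)
= 0.0117

0.0117


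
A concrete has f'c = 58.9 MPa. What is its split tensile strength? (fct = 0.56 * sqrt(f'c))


fct = 0.56 * sqrt(58.9)
= 0.56 * 7.675
= 4.298 MPa

4.298


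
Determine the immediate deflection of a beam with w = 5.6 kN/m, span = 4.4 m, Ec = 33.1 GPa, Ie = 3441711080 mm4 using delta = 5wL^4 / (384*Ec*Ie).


Convert: L = 4.4 m = 4400 mm, Ec = 33.1 GPa = 33100 MPa
delta = 5 * 5.6 * 4400^4 / (384 * 33100 * 3441711080)
= 0.24 mm

0.24


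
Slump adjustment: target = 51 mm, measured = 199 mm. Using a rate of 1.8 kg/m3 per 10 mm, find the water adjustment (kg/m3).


Difference = 51 - 199 = -148 mm
Water adjustment = -148 * 1.8 / 10 = -26.6 kg/m3

-26.6


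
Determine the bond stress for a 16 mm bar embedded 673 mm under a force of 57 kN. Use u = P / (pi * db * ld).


u = P / (pi * db * ld)
= 57 * 1000 / (pi * 16 * 673)
= 1.685 MPa

1.685


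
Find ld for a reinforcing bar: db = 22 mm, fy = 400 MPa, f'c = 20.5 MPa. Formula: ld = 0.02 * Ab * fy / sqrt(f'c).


Ab = pi * 22^2 / 4 = 380.133 mm2
ld = 0.02 * 380.133 * 400 / sqrt(20.5)
= 671.7 mm

671.7


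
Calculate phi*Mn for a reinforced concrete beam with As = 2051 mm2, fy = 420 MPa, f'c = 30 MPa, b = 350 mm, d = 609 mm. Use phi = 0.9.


a = As * fy / (0.85 * f'c * b)
= 2051 * 420 / (0.85 * 30 * 350)
= 96.5176 mm
Mn = As * fy * (d - a/2) / 10^6
= 483.0337 kN-m
phi*Mn = 0.9 * 483.0337 = 434.73 kN-m

434.73


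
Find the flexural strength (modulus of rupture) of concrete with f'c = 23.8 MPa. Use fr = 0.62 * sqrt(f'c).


fr = 0.62 * sqrt(23.8)
= 3.025 MPa

3.025


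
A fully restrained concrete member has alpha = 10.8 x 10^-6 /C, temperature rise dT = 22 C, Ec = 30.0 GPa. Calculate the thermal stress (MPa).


sigma = alpha * dT * Ec
= 10.8e-6 * 22 * 30.0 * 1000
= 7.128 MPa

7.128


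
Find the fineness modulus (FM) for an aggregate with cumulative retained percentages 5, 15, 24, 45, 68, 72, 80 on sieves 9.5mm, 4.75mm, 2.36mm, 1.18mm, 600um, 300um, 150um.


FM = sum(cumulative % retained) / 100
= 309 / 100
= 3.09

3.09


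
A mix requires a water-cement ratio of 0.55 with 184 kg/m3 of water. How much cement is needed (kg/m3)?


Cement = water / (w/c)
= 184 / 0.55
= 334.5 kg/m3

334.5


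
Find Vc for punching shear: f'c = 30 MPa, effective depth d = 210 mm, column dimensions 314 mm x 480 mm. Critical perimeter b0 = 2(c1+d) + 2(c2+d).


b0 = 2*(314 + 210) + 2*(480 + 210) = 2428 mm
Vc = 0.33 * sqrt(30) * 2428 * 210 / 1000
= 921.6 kN

921.6


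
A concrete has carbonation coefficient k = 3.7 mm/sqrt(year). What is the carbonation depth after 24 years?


depth = k * sqrt(t)
= 3.7 * sqrt(24)
= 18.13 mm

18.13


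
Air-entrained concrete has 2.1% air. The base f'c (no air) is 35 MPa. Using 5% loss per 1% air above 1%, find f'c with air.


Strength loss = (2.1 - 1) * 5 = 5.5%
f'c = 35 * (1 - 5.5/100)
= 33.07 MPa

33.07


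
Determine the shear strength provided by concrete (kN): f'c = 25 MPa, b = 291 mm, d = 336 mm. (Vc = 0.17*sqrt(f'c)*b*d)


Vc = 0.17 * sqrt(25) * 291 * 336 / 1000
= 83.11 kN

83.11


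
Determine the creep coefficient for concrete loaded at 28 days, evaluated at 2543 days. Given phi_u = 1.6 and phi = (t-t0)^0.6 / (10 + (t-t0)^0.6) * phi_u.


dt = 2543 - 28 = 2515
phi = 2515^0.6 / (10 + 2515^0.6) * 1.6
= 1.466

1.466


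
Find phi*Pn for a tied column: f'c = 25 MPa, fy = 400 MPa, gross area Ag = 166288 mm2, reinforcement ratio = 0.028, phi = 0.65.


Ast = rho * Ag = 0.028 * 166288 = 4656.064 mm2
phi*Pn = 0.65 * 0.80 * (0.85 * 25 * (166288 - 4656.064) + 400 * 4656.064) / 1000
= 2754.49 kN

2754.49


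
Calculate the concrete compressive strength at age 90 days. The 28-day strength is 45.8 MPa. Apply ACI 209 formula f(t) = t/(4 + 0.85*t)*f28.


f(90) = 90 / (4 + 0.85 * 90) * 45.8
= 90 / 80.5 * 45.8
= 51.2 MPa

51.2


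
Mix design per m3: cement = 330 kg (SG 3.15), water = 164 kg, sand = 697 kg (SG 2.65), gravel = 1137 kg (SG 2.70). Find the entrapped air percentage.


Vol cement = 330 / (3.15 * 1000) = 0.104762 m3
Vol water = 164 / 1000 = 0.164 m3
Vol sand = 697 / (2.65 * 1000) = 0.263019 m3
Vol gravel = 1137 / (2.70 * 1000) = 0.421111 m3
Total solid + water volume = 0.952892 m3
Air = (1 - 0.952892) * 100 = 4.71%

4.71


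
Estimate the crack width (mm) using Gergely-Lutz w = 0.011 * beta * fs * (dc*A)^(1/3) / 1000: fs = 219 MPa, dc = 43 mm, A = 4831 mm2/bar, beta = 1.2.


w = 0.011 * beta * fs * (dc * A)^(1/3) / 1000
= 0.011 * 1.2 * 219 * (43 * 4831)^(1/3) / 1000
= 0.171 mm

0.171


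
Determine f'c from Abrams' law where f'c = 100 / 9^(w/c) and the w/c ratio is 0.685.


f'c = 100 / 9^0.685
= 100 / 4.505
= 22.2 MPa

22.2


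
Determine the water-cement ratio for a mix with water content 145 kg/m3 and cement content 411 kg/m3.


w/c = water / cement
w/c = 145 / 411 = 0.353

0.353


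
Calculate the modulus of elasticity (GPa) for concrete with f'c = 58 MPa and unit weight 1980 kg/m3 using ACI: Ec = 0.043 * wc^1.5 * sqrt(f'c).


Ec = 0.043 * 1980^1.5 * sqrt(58) / 1000
= 28.85 GPa

28.85


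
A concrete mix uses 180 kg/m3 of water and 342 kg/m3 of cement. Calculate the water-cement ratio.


w/c = water / cement
w/c = 180 / 342 = 0.526

0.526


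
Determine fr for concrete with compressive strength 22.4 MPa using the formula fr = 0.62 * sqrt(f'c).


fr = 0.62 * sqrt(22.4)
= 2.934 MPa

2.934


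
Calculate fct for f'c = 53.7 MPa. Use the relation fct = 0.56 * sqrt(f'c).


fct = 0.56 * sqrt(53.7)
= 0.56 * 7.328
= 4.104 MPa

4.104


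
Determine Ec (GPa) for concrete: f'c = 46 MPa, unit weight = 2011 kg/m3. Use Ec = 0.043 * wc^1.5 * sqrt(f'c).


Ec = 0.043 * 2011^1.5 * sqrt(46) / 1000
= 26.3 GPa

26.3


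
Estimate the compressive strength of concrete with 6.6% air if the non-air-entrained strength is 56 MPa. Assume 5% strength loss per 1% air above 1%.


Strength loss = (6.6 - 1) * 5 = 28.0%
f'c = 56 * (1 - 28.0/100)
= 40.32 MPa

40.32


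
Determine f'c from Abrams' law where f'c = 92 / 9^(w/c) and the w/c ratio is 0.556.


f'c = 92 / 9^0.556
= 92 / 3.393
= 27.12 MPa

27.12


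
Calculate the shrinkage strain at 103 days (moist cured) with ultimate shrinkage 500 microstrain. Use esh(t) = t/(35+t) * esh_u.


esh(103) = 103 / (35 + 103) * 500
= 103 / 138 * 500
= 373.2 microstrain

373.2


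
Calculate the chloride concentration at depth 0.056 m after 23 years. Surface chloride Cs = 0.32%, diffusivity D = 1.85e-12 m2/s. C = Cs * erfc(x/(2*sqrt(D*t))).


t_seconds = 23 * 365.25 * 24 * 3600 = 725824800.0 s
arg = 0.056 / (2 * sqrt(1.85e-12 * 725824800.0))
= 0.7641
erfc(0.7641) = 0.2799
C = 0.32 * 0.2799 = 0.0896%

0.0896


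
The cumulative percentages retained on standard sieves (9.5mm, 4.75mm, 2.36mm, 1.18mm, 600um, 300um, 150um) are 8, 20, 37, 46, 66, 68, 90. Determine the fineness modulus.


FM = sum(cumulative % retained) / 100
= 335 / 100
= 3.35

3.35


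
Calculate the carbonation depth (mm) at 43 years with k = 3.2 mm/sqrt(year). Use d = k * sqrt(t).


depth = k * sqrt(t)
= 3.2 * sqrt(43)
= 20.98 mm

20.98


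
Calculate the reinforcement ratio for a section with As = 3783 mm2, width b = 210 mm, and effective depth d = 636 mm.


rho = As / (b * d)
= 3783 / (210 * 636)
= 0.0283

0.0283


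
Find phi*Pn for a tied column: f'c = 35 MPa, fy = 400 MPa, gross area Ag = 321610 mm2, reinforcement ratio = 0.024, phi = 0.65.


Ast = rho * Ag = 0.024 * 321610 = 7718.64 mm2
phi*Pn = 0.65 * 0.80 * (0.85 * 35 * (321610 - 7718.64) + 400 * 7718.64) / 1000
= 6461.38 kN

6461.38


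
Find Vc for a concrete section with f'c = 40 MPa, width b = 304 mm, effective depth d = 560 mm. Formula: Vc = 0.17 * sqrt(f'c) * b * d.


Vc = 0.17 * sqrt(40) * 304 * 560 / 1000
= 183.04 kN

183.04


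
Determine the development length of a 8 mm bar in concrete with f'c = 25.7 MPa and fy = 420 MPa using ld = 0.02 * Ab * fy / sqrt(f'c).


Ab = pi * 8^2 / 4 = 50.265 mm2
ld = 0.02 * 50.265 * 420 / sqrt(25.7)
= 83.3 mm

83.3


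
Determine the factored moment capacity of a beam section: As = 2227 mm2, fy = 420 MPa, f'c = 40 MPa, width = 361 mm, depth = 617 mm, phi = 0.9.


a = As * fy / (0.85 * f'c * b)
= 2227 * 420 / (0.85 * 40 * 361)
= 76.205 mm
Mn = As * fy * (d - a/2) / 10^6
= 541.466 kN-m
phi*Mn = 0.9 * 541.466 = 487.32 kN-m

487.32


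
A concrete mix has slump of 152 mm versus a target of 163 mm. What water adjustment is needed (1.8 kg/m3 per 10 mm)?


Difference = 163 - 152 = 11 mm
Water adjustment = 11 * 1.8 / 10 = 2.0 kg/m3

2.0


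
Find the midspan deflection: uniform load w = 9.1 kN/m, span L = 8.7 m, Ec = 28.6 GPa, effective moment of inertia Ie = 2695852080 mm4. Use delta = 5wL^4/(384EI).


Convert: L = 8.7 m = 8700 mm, Ec = 28.6 GPa = 28600 MPa
delta = 5 * 9.1 * 8700^4 / (384 * 28600 * 2695852080)
= 8.8 mm

8.8


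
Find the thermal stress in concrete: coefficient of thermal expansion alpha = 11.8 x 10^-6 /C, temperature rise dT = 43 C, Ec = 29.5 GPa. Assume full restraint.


sigma = alpha * dT * Ec
= 11.8e-6 * 43 * 29.5 * 1000
= 14.968 MPa

14.968


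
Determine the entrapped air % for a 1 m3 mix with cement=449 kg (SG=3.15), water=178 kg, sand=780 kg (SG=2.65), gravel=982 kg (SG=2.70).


Vol cement = 449 / (3.15 * 1000) = 0.14254 m3
Vol water = 178 / 1000 = 0.178 m3
Vol sand = 780 / (2.65 * 1000) = 0.29434 m3
Vol gravel = 982 / (2.70 * 1000) = 0.363704 m3
Total solid + water volume = 0.978583 m3
Air = (1 - 0.978583) * 100 = 2.14%

2.14


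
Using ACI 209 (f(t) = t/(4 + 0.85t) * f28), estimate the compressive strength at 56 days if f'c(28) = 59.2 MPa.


f(56) = 56 / (4 + 0.85 * 56) * 59.2
= 56 / 51.6 * 59.2
= 64.25 MPa

64.25


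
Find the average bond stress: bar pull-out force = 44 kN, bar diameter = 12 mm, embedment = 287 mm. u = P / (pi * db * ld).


u = P / (pi * db * ld)
= 44 * 1000 / (pi * 12 * 287)
= 4.067 MPa

4.067


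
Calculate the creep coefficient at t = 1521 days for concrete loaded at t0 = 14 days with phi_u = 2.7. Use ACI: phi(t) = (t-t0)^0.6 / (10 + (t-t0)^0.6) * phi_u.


dt = 1521 - 14 = 1507
phi = 1507^0.6 / (10 + 1507^0.6) * 2.7
= 2.402

2.402


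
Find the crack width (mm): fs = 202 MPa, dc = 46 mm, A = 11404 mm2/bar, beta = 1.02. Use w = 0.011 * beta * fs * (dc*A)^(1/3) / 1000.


w = 0.011 * beta * fs * (dc * A)^(1/3) / 1000
= 0.011 * 1.02 * 202 * (46 * 11404)^(1/3) / 1000
= 0.183 mm

0.183


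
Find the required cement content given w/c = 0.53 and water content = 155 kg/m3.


Cement = water / (w/c)
= 155 / 0.53
= 292.5 kg/m3

292.5


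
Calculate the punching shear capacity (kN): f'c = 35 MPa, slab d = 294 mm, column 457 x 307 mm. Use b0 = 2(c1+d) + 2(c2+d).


b0 = 2*(457 + 294) + 2*(307 + 294) = 2704 mm
Vc = 0.33 * sqrt(35) * 2704 * 294 / 1000
= 1552.04 kN

1552.04


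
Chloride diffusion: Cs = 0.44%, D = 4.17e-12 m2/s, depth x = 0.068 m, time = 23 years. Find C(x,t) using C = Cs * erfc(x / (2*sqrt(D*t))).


t_seconds = 23 * 365.25 * 24 * 3600 = 725824800.0 s
arg = 0.068 / (2 * sqrt(4.17e-12 * 725824800.0))
= 0.618
erfc(0.618) = 0.3821
C = 0.44 * 0.3821 = 0.1681%

0.1681


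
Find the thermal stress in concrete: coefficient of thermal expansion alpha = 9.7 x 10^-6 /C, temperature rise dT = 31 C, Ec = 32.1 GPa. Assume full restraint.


sigma = alpha * dT * Ec
= 9.7e-6 * 31 * 32.1 * 1000
= 9.652 MPa

9.652


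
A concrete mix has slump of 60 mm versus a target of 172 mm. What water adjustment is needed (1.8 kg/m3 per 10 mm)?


Difference = 172 - 60 = 112 mm
Water adjustment = 112 * 1.8 / 10 = 20.2 kg/m3

20.2


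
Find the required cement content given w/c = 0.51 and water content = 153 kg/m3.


Cement = water / (w/c)
= 153 / 0.51
= 300.0 kg/m3

300.0


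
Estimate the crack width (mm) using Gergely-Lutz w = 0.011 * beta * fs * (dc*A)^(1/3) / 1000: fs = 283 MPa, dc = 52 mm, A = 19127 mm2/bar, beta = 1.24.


w = 0.011 * beta * fs * (dc * A)^(1/3) / 1000
= 0.011 * 1.24 * 283 * (52 * 19127)^(1/3) / 1000
= 0.385 mm

0.385


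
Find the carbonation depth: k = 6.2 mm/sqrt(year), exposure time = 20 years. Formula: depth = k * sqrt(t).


depth = k * sqrt(t)
= 6.2 * sqrt(20)
= 27.73 mm

27.73


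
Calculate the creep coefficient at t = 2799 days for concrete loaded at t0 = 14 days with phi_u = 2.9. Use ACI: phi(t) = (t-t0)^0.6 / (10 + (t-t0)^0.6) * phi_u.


dt = 2799 - 14 = 2785
phi = 2785^0.6 / (10 + 2785^0.6) * 2.9
= 2.671

2.671


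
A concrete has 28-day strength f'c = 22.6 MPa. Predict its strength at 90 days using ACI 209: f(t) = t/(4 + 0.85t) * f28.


f(90) = 90 / (4 + 0.85 * 90) * 22.6
= 90 / 80.5 * 22.6
= 25.27 MPa

25.27


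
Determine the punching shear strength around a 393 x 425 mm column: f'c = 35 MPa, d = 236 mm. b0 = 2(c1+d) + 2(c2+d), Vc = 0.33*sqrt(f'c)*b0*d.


b0 = 2*(393 + 236) + 2*(425 + 236) = 2580 mm
Vc = 0.33 * sqrt(35) * 2580 * 236 / 1000
= 1188.72 kN

1188.72


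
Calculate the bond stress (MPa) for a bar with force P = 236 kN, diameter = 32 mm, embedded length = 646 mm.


u = P / (pi * db * ld)
= 236 * 1000 / (pi * 32 * 646)
= 3.634 MPa

3.634


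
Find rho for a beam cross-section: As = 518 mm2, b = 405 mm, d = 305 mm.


rho = As / (b * d)
= 518 / (405 * 305)
= 0.0042

0.0042


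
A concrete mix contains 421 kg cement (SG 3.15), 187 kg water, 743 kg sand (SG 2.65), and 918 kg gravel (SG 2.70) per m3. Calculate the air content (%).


Vol cement = 421 / (3.15 * 1000) = 0.133651 m3
Vol water = 187 / 1000 = 0.187 m3
Vol sand = 743 / (2.65 * 1000) = 0.280377 m3
Vol gravel = 918 / (2.70 * 1000) = 0.34 m3
Total solid + water volume = 0.941028 m3
Air = (1 - 0.941028) * 100 = 5.9%

5.9


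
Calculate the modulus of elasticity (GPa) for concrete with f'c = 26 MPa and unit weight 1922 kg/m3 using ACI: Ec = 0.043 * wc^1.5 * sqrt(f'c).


Ec = 0.043 * 1922^1.5 * sqrt(26) / 1000
= 18.48 GPa

18.48


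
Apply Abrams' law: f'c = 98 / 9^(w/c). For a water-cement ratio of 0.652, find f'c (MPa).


f'c = 98 / 9^0.652
= 98 / 4.19
= 23.39 MPa

23.39


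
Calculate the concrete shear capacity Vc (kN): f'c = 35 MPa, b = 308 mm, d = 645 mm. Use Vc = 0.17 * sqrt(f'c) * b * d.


Vc = 0.17 * sqrt(35) * 308 * 645 / 1000
= 199.8 kN

199.8


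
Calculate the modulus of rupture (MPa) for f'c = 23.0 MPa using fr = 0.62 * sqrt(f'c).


fr = 0.62 * sqrt(23.0)
= 2.973 MPa

2.973


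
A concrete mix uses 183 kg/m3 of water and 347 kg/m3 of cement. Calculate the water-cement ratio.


w/c = water / cement
w/c = 183 / 347 = 0.527

0.527


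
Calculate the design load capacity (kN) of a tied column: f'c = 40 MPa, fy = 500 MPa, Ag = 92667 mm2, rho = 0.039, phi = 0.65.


Ast = rho * Ag = 0.039 * 92667 = 3614.013 mm2
phi*Pn = 0.65 * 0.80 * (0.85 * 40 * (92667 - 3614.013) + 500 * 3614.013) / 1000
= 2514.1 kN

2514.1


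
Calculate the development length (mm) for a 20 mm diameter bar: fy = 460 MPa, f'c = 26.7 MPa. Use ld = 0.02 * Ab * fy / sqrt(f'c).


Ab = pi * 20^2 / 4 = 314.159 mm2
ld = 0.02 * 314.159 * 460 / sqrt(26.7)
= 559.3 mm

559.3


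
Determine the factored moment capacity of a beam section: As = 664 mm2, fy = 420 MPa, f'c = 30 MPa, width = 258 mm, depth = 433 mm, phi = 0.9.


a = As * fy / (0.85 * f'c * b)
= 664 * 420 / (0.85 * 30 * 258)
= 42.3894 mm
Mn = As * fy * (d - a/2) / 10^6
= 114.8443 kN-m
phi*Mn = 0.9 * 114.8443 = 103.36 kN-m

103.36


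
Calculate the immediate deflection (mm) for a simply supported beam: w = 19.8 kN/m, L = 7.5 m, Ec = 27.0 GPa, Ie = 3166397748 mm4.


Convert: L = 7.5 m = 7500 mm, Ec = 27.0 GPa = 27000 MPa
delta = 5 * 19.8 * 7500^4 / (384 * 27000 * 3166397748)
= 9.54 mm

9.54


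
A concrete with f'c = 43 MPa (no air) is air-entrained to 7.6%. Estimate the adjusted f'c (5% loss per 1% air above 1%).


Strength loss = (7.6 - 1) * 5 = 33.0%
f'c = 43 * (1 - 33.0/100)
= 28.81 MPa

28.81


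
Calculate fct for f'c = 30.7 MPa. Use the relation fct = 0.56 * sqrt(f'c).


fct = 0.56 * sqrt(30.7)
= 0.56 * 5.541
= 3.103 MPa

3.103


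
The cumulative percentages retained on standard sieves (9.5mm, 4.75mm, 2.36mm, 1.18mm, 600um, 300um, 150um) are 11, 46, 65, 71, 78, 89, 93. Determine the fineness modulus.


FM = sum(cumulative % retained) / 100
= 453 / 100
= 4.53

4.53


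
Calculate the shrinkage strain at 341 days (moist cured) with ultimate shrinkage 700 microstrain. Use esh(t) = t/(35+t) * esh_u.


esh(341) = 341 / (35 + 341) * 700
= 341 / 376 * 700
= 634.8 microstrain

634.8


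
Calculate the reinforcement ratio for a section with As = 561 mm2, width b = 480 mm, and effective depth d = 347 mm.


rho = As / (b * d)
= 561 / (480 * 347)
= 0.0034

0.0034


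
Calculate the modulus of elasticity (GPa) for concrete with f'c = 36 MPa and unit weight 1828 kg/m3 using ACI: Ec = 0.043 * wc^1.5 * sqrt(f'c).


Ec = 0.043 * 1828^1.5 * sqrt(36) / 1000
= 20.16 GPa

20.16


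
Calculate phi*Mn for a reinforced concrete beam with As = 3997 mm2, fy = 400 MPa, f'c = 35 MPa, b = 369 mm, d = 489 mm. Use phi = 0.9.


a = As * fy / (0.85 * f'c * b)
= 3997 * 400 / (0.85 * 35 * 369)
= 145.64 mm
Mn = As * fy * (d - a/2) / 10^6
= 665.3885 kN-m
phi*Mn = 0.9 * 665.3885 = 598.85 kN-m

598.85


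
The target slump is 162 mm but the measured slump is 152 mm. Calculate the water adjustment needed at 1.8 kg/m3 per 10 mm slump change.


Difference = 162 - 152 = 10 mm
Water adjustment = 10 * 1.8 / 10 = 1.8 kg/m3

1.8


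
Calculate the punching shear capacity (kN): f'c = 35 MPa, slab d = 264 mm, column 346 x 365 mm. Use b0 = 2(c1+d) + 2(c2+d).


b0 = 2*(346 + 264) + 2*(365 + 264) = 2478 mm
Vc = 0.33 * sqrt(35) * 2478 * 264 / 1000
= 1277.18 kN

1277.18


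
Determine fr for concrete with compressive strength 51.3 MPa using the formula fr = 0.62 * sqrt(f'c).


fr = 0.62 * sqrt(51.3)
= 4.441 MPa

4.441


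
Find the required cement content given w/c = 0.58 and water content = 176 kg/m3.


Cement = water / (w/c)
= 176 / 0.58
= 303.4 kg/m3

303.4


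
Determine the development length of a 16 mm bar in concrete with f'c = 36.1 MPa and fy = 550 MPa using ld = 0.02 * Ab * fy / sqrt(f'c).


Ab = pi * 16^2 / 4 = 201.062 mm2
ld = 0.02 * 201.062 * 550 / sqrt(36.1)
= 368.1 mm

368.1


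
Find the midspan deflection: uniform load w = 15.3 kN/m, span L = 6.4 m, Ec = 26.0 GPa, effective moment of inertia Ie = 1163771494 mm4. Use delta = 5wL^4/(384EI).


Convert: L = 6.4 m = 6400 mm, Ec = 26.0 GPa = 26000 MPa
delta = 5 * 15.3 * 6400^4 / (384 * 26000 * 1163771494)
= 11.05 mm

11.05


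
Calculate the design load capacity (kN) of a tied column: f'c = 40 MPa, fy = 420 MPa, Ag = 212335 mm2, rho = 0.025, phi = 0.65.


Ast = rho * Ag = 0.025 * 212335 = 5308.375 mm2
phi*Pn = 0.65 * 0.80 * (0.85 * 40 * (212335 - 5308.375) + 420 * 5308.375) / 1000
= 4819.58 kN

4819.58


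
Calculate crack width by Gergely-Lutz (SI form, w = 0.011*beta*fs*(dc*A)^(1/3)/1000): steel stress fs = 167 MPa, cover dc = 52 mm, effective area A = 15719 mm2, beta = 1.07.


w = 0.011 * beta * fs * (dc * A)^(1/3) / 1000
= 0.011 * 1.07 * 167 * (52 * 15719)^(1/3) / 1000
= 0.184 mm

0.184


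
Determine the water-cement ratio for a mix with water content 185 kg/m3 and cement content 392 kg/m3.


w/c = water / cement
w/c = 185 / 392 = 0.472

0.472


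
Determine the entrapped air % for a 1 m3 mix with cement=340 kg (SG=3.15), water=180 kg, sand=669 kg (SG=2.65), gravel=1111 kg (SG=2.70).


Vol cement = 340 / (3.15 * 1000) = 0.107937 m3
Vol water = 180 / 1000 = 0.18 m3
Vol sand = 669 / (2.65 * 1000) = 0.252453 m3
Vol gravel = 1111 / (2.70 * 1000) = 0.411481 m3
Total solid + water volume = 0.951871 m3
Air = (1 - 0.951871) * 100 = 4.81%

4.81


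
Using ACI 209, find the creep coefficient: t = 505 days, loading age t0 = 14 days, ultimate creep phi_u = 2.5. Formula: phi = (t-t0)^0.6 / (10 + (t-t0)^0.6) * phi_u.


dt = 505 - 14 = 491
phi = 491^0.6 / (10 + 491^0.6) * 2.5
= 2.011

2.011


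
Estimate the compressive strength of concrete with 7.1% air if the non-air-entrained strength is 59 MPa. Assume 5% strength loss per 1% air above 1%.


Strength loss = (7.1 - 1) * 5 = 30.5%
f'c = 59 * (1 - 30.5/100)
= 41.01 MPa

41.01


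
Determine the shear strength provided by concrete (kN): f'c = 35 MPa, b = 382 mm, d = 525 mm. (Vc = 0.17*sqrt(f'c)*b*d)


Vc = 0.17 * sqrt(35) * 382 * 525 / 1000
= 201.7 kN

201.7


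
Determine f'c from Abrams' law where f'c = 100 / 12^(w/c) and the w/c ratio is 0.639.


f'c = 100 / 12^0.639
= 100 / 4.893
= 20.44 MPa

20.44


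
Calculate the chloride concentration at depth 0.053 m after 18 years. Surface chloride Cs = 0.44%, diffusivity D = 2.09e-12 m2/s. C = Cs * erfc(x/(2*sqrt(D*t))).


t_seconds = 18 * 365.25 * 24 * 3600 = 568036800.0 s
arg = 0.053 / (2 * sqrt(2.09e-12 * 568036800.0))
= 0.7691
erfc(0.7691) = 0.2767
C = 0.44 * 0.2767 = 0.1218%

0.1218


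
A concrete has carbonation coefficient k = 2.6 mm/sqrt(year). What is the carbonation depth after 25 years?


depth = k * sqrt(t)
= 2.6 * sqrt(25)
= 13.0 mm

13.0


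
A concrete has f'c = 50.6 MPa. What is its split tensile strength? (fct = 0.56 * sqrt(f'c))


fct = 0.56 * sqrt(50.6)
= 0.56 * 7.113
= 3.983 MPa

3.983


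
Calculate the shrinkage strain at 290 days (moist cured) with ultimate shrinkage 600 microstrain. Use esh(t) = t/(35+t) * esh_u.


esh(290) = 290 / (35 + 290) * 600
= 290 / 325 * 600
= 535.4 microstrain

535.4


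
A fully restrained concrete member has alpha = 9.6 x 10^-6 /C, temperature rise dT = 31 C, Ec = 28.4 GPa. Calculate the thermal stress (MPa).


sigma = alpha * dT * Ec
= 9.6e-6 * 31 * 28.4 * 1000
= 8.452 MPa

8.452


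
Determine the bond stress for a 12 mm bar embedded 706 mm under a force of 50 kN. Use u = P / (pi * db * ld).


u = P / (pi * db * ld)
= 50 * 1000 / (pi * 12 * 706)
= 1.879 MPa

1.879


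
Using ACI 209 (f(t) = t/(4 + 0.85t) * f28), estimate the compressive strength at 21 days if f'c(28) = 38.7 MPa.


f(21) = 21 / (4 + 0.85 * 21) * 38.7
= 21 / 21.85 * 38.7
= 37.19 MPa

37.19


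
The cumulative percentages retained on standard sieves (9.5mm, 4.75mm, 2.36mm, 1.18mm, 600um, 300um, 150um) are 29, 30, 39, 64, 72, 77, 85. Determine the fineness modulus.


FM = sum(cumulative % retained) / 100
= 396 / 100
= 3.96

3.96


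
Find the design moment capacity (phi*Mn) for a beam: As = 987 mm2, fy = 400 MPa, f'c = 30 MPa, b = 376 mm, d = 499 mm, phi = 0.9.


a = As * fy / (0.85 * f'c * b)
= 987 * 400 / (0.85 * 30 * 376)
= 41.1765 mm
Mn = As * fy * (d - a/2) / 10^6
= 188.877 kN-m
phi*Mn = 0.9 * 188.877 = 169.99 kN-m

169.99


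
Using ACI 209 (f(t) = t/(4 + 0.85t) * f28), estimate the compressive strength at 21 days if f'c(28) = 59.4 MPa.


f(21) = 21 / (4 + 0.85 * 21) * 59.4
= 21 / 21.85 * 59.4
= 57.09 MPa

57.09


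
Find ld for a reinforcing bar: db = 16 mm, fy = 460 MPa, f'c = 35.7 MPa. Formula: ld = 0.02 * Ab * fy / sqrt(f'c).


Ab = pi * 16^2 / 4 = 201.062 mm2
ld = 0.02 * 201.062 * 460 / sqrt(35.7)
= 309.6 mm

309.6


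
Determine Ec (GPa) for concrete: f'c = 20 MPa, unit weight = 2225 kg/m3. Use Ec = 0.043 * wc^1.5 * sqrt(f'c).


Ec = 0.043 * 2225^1.5 * sqrt(20) / 1000
= 20.18 GPa

20.18


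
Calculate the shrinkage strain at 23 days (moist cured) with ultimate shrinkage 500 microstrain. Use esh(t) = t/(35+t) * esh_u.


esh(23) = 23 / (35 + 23) * 500
= 23 / 58 * 500
= 198.3 microstrain

198.3


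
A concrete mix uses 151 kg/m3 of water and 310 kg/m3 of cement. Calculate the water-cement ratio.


w/c = water / cement
w/c = 151 / 310 = 0.487

0.487


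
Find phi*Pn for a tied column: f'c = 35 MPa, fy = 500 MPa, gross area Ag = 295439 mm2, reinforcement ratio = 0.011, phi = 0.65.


Ast = rho * Ag = 0.011 * 295439 = 3249.829 mm2
phi*Pn = 0.65 * 0.80 * (0.85 * 35 * (295439 - 3249.829) + 500 * 3249.829) / 1000
= 5365.12 kN

5365.12


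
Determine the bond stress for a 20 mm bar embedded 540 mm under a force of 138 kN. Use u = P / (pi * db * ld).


u = P / (pi * db * ld)
= 138 * 1000 / (pi * 20 * 540)
= 4.067 MPa

4.067


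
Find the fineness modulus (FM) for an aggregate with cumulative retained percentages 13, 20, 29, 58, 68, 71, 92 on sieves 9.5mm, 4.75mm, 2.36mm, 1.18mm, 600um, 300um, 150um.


FM = sum(cumulative % retained) / 100
= 351 / 100
= 3.51

3.51


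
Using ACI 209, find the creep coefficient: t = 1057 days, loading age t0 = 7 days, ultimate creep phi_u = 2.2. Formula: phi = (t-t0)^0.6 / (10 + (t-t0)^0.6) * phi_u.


dt = 1057 - 7 = 1050
phi = 1050^0.6 / (10 + 1050^0.6) * 2.2
= 1.907

1.907


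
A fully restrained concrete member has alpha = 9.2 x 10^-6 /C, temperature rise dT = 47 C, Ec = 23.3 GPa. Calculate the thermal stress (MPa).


sigma = alpha * dT * Ec
= 9.2e-6 * 47 * 23.3 * 1000
= 10.075 MPa

10.075


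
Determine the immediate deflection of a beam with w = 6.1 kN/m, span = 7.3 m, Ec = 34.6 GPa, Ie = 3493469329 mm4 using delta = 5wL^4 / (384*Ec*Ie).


Convert: L = 7.3 m = 7300 mm, Ec = 34.6 GPa = 34600 MPa
delta = 5 * 6.1 * 7300^4 / (384 * 34600 * 3493469329)
= 1.87 mm

1.87


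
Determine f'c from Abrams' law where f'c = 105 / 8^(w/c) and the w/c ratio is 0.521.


f'c = 105 / 8^0.521
= 105 / 2.955
= 35.54 MPa

35.54


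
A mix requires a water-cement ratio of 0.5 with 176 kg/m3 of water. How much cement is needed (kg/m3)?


Cement = water / (w/c)
= 176 / 0.5
= 352.0 kg/m3

352.0


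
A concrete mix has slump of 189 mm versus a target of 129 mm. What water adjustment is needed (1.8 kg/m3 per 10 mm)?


Difference = 129 - 189 = -60 mm
Water adjustment = -60 * 1.8 / 10 = -10.8 kg/m3

-10.8


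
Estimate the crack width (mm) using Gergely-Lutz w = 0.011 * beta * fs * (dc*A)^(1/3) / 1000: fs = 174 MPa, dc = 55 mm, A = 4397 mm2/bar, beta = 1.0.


w = 0.011 * beta * fs * (dc * A)^(1/3) / 1000
= 0.011 * 1.0 * 174 * (55 * 4397)^(1/3) / 1000
= 0.119 mm

0.119


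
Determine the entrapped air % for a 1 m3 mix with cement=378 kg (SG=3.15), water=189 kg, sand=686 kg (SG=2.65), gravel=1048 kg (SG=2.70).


Vol cement = 378 / (3.15 * 1000) = 0.12 m3
Vol water = 189 / 1000 = 0.189 m3
Vol sand = 686 / (2.65 * 1000) = 0.258868 m3
Vol gravel = 1048 / (2.70 * 1000) = 0.388148 m3
Total solid + water volume = 0.956016 m3
Air = (1 - 0.956016) * 100 = 4.4%

4.4


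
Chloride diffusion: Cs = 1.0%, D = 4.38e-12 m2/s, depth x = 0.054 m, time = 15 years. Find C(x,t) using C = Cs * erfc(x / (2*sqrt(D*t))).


t_seconds = 15 * 365.25 * 24 * 3600 = 473364000.0 s
arg = 0.054 / (2 * sqrt(4.38e-12 * 473364000.0))
= 0.593
erfc(0.593) = 0.4017
C = 1.0 * 0.4017 = 0.4017%

0.4017


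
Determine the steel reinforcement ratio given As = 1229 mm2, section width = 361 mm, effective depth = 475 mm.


rho = As / (b * d)
= 1229 / (361 * 475)
= 0.0072

0.0072


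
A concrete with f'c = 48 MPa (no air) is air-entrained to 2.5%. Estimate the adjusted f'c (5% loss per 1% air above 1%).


Strength loss = (2.5 - 1) * 5 = 7.5%
f'c = 48 * (1 - 7.5/100)
= 44.4 MPa

44.4


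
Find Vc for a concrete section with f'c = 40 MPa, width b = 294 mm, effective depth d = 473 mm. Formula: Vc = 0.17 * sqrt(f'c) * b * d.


Vc = 0.17 * sqrt(40) * 294 * 473 / 1000
= 149.52 kN

149.52


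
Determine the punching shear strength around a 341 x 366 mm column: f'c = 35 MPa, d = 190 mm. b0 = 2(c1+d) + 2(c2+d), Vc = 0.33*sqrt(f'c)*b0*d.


b0 = 2*(341 + 190) + 2*(366 + 190) = 2174 mm
Vc = 0.33 * sqrt(35) * 2174 * 190 / 1000
= 806.42 kN

806.42


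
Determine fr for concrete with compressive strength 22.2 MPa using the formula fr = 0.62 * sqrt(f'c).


fr = 0.62 * sqrt(22.2)
= 2.921 MPa

2.921


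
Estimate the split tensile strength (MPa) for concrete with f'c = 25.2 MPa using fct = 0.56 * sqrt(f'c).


fct = 0.56 * sqrt(25.2)
= 0.56 * 5.02
= 2.811 MPa

2.811


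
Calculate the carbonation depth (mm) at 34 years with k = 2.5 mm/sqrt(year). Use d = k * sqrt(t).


depth = k * sqrt(t)
= 2.5 * sqrt(34)
= 14.58 mm

14.58


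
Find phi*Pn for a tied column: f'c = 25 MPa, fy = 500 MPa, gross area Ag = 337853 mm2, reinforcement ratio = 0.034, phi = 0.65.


Ast = rho * Ag = 0.034 * 337853 = 11487.002 mm2
phi*Pn = 0.65 * 0.80 * (0.85 * 25 * (337853 - 11487.002) + 500 * 11487.002) / 1000
= 6592.96 kN

6592.96


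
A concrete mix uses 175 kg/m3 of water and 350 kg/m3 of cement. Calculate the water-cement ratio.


w/c = water / cement
w/c = 175 / 350 = 0.5

0.5


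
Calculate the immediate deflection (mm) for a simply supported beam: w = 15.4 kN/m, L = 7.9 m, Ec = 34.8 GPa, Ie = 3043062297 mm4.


Convert: L = 7.9 m = 7900 mm, Ec = 34.8 GPa = 34800 MPa
delta = 5 * 15.4 * 7900^4 / (384 * 34800 * 3043062297)
= 7.38 mm

7.38


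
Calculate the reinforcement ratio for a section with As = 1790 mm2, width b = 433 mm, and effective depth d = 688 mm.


rho = As / (b * d)
= 1790 / (433 * 688)
= 0.006

0.006


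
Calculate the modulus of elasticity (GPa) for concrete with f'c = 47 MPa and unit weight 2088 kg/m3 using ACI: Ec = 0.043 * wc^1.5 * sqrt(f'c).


Ec = 0.043 * 2088^1.5 * sqrt(47) / 1000
= 28.13 GPa

28.13


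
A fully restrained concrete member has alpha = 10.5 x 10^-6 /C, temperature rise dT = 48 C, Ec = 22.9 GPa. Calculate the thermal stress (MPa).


sigma = alpha * dT * Ec
= 10.5e-6 * 48 * 22.9 * 1000
= 11.542 MPa

11.542


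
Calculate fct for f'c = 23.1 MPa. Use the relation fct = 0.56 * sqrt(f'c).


fct = 0.56 * sqrt(23.1)
= 0.56 * 4.806
= 2.691 MPa

2.691


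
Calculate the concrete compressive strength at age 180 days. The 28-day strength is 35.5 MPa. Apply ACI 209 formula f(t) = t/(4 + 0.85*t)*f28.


f(180) = 180 / (4 + 0.85 * 180) * 35.5
= 180 / 157.0 * 35.5
= 40.7 MPa

40.7


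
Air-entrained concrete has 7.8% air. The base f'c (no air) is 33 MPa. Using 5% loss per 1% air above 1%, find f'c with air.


Strength loss = (7.8 - 1) * 5 = 34.0%
f'c = 33 * (1 - 34.0/100)
= 21.78 MPa

21.78


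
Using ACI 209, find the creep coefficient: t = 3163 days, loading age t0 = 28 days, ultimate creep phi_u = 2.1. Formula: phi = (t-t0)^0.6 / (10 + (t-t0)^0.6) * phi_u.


dt = 3163 - 28 = 3135
phi = 3135^0.6 / (10 + 3135^0.6) * 2.1
= 1.945

1.945


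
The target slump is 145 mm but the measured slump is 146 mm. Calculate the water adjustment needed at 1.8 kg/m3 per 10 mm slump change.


Difference = 145 - 146 = -1 mm
Water adjustment = -1 * 1.8 / 10 = -0.2 kg/m3

-0.2


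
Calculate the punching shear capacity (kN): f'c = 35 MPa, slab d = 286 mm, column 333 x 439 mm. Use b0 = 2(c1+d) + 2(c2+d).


b0 = 2*(333 + 286) + 2*(439 + 286) = 2688 mm
Vc = 0.33 * sqrt(35) * 2688 * 286 / 1000
= 1500.87 kN

1500.87


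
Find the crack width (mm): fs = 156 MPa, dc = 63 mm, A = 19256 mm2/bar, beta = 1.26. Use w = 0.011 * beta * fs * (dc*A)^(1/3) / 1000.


w = 0.011 * beta * fs * (dc * A)^(1/3) / 1000
= 0.011 * 1.26 * 156 * (63 * 19256)^(1/3) / 1000
= 0.231 mm

0.231


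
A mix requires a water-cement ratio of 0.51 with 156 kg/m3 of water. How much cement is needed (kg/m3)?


Cement = water / (w/c)
= 156 / 0.51
= 305.9 kg/m3

305.9


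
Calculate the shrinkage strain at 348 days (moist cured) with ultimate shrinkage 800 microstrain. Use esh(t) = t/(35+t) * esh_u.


esh(348) = 348 / (35 + 348) * 800
= 348 / 383 * 800
= 726.9 microstrain

726.9


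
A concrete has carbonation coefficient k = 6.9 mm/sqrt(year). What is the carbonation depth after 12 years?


depth = k * sqrt(t)
= 6.9 * sqrt(12)
= 23.9 mm

23.9


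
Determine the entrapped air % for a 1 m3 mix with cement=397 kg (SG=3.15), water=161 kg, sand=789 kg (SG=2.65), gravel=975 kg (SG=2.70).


Vol cement = 397 / (3.15 * 1000) = 0.126032 m3
Vol water = 161 / 1000 = 0.161 m3
Vol sand = 789 / (2.65 * 1000) = 0.297736 m3
Vol gravel = 975 / (2.70 * 1000) = 0.361111 m3
Total solid + water volume = 0.945879 m3
Air = (1 - 0.945879) * 100 = 5.41%

5.41


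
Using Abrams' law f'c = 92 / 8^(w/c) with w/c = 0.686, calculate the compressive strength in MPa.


f'c = 92 / 8^0.686
= 92 / 4.164
= 22.09 MPa

22.09


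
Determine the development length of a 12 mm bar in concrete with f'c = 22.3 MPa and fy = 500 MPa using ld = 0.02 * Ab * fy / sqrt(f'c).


Ab = pi * 12^2 / 4 = 113.097 mm2
ld = 0.02 * 113.097 * 500 / sqrt(22.3)
= 239.5 mm

239.5


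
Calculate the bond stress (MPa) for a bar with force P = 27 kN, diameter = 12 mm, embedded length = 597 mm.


u = P / (pi * db * ld)
= 27 * 1000 / (pi * 12 * 597)
= 1.2 MPa

1.2


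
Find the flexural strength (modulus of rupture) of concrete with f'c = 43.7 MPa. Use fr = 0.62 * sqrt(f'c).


fr = 0.62 * sqrt(43.7)
= 4.099 MPa

4.099


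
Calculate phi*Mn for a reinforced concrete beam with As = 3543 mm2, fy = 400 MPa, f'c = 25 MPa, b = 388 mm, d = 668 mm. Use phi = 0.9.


a = As * fy / (0.85 * f'c * b)
= 3543 * 400 / (0.85 * 25 * 388)
= 171.886 mm
Mn = As * fy * (d - a/2) / 10^6
= 824.8912 kN-m
phi*Mn = 0.9 * 824.8912 = 742.4 kN-m

742.4
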